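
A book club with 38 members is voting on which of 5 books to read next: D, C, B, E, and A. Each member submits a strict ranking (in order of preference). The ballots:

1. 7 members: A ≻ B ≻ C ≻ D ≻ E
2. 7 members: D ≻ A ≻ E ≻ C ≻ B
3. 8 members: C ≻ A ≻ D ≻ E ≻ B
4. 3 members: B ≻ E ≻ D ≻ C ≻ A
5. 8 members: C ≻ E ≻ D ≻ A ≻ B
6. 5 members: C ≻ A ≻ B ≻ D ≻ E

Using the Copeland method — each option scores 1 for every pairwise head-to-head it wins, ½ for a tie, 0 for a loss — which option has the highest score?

C

D: beats B and E; loses to C and A → score 2.
C: beats D, B, E, and A → score 4.
B: loses to D, C, E, and A → score 0.
E: beats B; loses to D, C, and A → score 1.
A: beats D, B, and E; loses to C → score 3.
C has the best pairwise record.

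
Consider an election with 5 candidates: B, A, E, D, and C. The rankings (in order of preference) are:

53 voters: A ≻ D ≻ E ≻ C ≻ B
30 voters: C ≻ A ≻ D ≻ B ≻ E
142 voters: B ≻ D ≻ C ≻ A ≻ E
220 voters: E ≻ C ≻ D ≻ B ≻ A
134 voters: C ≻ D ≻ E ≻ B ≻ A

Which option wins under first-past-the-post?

E

First-place votes: B 142, A 53, E 220, D 0, C 164.
E has the most first-place votes.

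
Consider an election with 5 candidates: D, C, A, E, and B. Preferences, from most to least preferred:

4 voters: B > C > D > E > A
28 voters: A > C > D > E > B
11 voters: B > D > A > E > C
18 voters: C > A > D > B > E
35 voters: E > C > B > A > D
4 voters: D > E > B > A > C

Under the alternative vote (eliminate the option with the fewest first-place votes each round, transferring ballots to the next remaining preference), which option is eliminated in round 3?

Round 1: D 4, C 18, A 28, E 35, B 15. Eliminate D.
Round 2: C 18, A 28, E 39, B 15. Eliminate B.
Round 3: C 22, A 39, E 39. Eliminate C.

C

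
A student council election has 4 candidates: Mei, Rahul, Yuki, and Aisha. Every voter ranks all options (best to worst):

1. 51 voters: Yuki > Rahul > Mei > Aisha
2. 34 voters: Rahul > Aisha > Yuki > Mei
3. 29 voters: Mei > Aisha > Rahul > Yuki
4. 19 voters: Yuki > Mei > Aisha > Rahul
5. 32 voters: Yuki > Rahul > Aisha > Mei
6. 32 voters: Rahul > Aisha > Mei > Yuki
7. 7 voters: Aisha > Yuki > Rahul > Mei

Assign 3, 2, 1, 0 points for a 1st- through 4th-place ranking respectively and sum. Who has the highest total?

Mei: 51·1 + 34·0 + 29·3 + 19·2 + 32·0 + 32·1 + 7·0 = 208
Rahul: 51·2 + 34·3 + 29·1 + 19·0 + 32·2 + 32·3 + 7·1 = 400
Yuki: 51·3 + 34·1 + 29·0 + 19·3 + 32·3 + 32·0 + 7·2 = 354
Aisha: 51·0 + 34·2 + 29·2 + 19·1 + 32·1 + 32·2 + 7·3 = 262
Rahul has the highest Borda score (400).

Rahul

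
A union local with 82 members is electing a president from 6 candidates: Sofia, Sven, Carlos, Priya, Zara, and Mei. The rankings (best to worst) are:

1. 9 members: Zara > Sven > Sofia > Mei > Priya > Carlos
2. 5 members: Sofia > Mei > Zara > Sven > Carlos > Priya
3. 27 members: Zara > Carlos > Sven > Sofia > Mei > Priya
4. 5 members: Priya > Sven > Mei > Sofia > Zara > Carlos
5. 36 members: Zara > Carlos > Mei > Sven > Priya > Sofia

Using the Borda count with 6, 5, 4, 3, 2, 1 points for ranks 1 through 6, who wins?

Zara

Sofia: 9·4 + 5·6 + 27·3 + 5·3 + 36·1 = 198
Sven: 9·5 + 5·3 + 27·4 + 5·5 + 36·3 = 301
Carlos: 9·1 + 5·2 + 27·5 + 5·1 + 36·5 = 339
Priya: 9·2 + 5·1 + 27·1 + 5·6 + 36·2 = 152
Zara: 9·6 + 5·4 + 27·6 + 5·2 + 36·6 = 462
Mei: 9·3 + 5·5 + 27·2 + 5·4 + 36·4 = 270
Zara has the highest Borda score (462).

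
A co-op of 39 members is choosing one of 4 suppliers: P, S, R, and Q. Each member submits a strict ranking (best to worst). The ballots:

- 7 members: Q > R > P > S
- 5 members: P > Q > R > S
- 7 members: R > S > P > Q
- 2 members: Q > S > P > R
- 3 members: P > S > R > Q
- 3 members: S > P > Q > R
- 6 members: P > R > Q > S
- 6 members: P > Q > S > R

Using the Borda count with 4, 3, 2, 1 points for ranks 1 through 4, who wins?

P: 7·2 + 5·4 + 7·2 + 2·2 + 3·4 + 3·3 + 6·4 + 6·4 = 121
S: 7·1 + 5·1 + 7·3 + 2·3 + 3·3 + 3·4 + 6·1 + 6·2 = 78
R: 7·3 + 5·2 + 7·4 + 2·1 + 3·2 + 3·1 + 6·3 + 6·1 = 94
Q: 7·4 + 5·3 + 7·1 + 2·4 + 3·1 + 3·2 + 6·2 + 6·3 = 97
P has the highest Borda score (121).

P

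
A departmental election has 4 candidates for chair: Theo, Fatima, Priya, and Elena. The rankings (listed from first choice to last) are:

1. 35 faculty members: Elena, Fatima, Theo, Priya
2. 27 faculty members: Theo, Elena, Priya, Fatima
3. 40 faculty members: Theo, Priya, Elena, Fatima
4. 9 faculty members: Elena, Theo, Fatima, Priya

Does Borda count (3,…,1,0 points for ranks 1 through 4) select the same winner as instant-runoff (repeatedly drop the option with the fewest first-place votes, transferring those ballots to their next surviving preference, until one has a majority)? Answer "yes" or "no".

Borda — scores: Theo 254, Fatima 79, Priya 107, Elena 226. Winner: Theo.
Instant-runoff — R1 Theo 67, Fatima 0, Priya 0, Elena 44 (Theo winner). Winner: Theo.
The two methods agree.

yes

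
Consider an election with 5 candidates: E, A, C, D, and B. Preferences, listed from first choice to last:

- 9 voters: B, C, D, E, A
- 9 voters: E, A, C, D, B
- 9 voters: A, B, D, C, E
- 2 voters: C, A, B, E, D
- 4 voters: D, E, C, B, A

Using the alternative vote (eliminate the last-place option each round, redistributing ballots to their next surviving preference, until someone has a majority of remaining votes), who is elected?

Round 1: E 9, A 9, C 2, D 4, B 9. Eliminate C.
Round 2: E 9, A 11, D 4, B 9. Eliminate D.
Round 3: E 13, A 11, B 9. Eliminate B.
Round 4: E 22, A 11. E has a majority.

E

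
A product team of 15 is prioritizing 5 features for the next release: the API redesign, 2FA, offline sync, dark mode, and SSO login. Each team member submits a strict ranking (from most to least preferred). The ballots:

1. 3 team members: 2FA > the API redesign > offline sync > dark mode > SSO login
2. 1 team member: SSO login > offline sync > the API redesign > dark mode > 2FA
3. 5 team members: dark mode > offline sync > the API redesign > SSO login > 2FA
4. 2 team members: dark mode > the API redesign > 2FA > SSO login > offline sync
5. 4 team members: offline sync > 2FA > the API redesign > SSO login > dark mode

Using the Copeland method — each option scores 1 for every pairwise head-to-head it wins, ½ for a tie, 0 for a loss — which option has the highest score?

the API redesign: beats 2FA, dark mode, and SSO login; loses to offline sync → score 3.
2FA: beats SSO login; loses to the API redesign, offline sync, and dark mode → score 1.
offline sync: beats the API redesign, 2FA, dark mode, and SSO login → score 4.
dark mode: beats 2FA and SSO login; loses to the API redesign and offline sync → score 2.
SSO login: loses to the API redesign, 2FA, offline sync, and dark mode → score 0.
offline sync has the best pairwise record.

offline sync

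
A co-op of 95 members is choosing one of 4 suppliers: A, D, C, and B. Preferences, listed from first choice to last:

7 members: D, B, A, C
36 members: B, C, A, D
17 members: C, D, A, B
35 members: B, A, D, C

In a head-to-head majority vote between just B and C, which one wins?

B

Voters preferring B to C: 78; preferring C to B: 17.
B wins the head-to-head.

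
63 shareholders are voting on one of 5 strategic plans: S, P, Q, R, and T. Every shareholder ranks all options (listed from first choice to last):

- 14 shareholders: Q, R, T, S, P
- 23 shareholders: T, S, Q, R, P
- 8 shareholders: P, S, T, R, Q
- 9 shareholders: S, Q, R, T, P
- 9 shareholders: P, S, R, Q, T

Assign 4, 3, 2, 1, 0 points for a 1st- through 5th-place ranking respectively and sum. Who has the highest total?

S: 14·1 + 23·3 + 8·3 + 9·4 + 9·3 = 170
P: 14·0 + 23·0 + 8·4 + 9·0 + 9·4 = 68
Q: 14·4 + 23·2 + 8·0 + 9·3 + 9·1 = 138
R: 14·3 + 23·1 + 8·1 + 9·2 + 9·2 = 109
T: 14·2 + 23·4 + 8·2 + 9·1 + 9·0 = 145
S has the highest Borda score (170).

S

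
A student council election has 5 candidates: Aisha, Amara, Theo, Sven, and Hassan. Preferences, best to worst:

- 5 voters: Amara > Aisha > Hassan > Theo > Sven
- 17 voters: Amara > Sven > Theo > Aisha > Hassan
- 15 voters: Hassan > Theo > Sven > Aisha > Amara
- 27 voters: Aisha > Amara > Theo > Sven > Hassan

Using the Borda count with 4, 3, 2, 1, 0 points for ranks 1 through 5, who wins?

Aisha: 5·3 + 17·1 + 15·1 + 27·4 = 155
Amara: 5·4 + 17·4 + 15·0 + 27·3 = 169
Theo: 5·1 + 17·2 + 15·3 + 27·2 = 138
Sven: 5·0 + 17·3 + 15·2 + 27·1 = 108
Hassan: 5·2 + 17·0 + 15·4 + 27·0 = 70
Amara has the highest Borda score (169).

Amara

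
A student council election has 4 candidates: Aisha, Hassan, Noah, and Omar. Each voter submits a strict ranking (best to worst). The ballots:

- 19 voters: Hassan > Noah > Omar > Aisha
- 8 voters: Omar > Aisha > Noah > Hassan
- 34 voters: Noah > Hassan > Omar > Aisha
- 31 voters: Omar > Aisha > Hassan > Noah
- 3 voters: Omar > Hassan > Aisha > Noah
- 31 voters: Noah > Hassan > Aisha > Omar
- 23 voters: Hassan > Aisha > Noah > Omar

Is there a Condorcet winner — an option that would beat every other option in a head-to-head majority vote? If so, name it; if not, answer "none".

Hassan

Hassan vs Aisha: 110–39 for Hassan.
Hassan vs Noah: 76–73 for Hassan.
Hassan vs Omar: 107–42 for Hassan.
Hassan beats every other option head-to-head.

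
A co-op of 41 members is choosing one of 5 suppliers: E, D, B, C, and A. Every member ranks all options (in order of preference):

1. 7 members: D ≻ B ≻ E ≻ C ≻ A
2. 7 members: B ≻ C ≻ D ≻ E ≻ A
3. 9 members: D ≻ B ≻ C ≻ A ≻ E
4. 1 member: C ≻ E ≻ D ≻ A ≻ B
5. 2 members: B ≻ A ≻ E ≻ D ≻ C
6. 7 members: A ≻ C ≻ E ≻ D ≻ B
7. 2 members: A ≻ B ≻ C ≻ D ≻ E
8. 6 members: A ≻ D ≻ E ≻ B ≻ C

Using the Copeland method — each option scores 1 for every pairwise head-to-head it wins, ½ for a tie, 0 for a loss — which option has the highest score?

D

E: loses to D, B, C, and A → score 0.
D: beats E, B, C, and A → score 4.
B: beats E, C, and A; loses to D → score 3.
C: beats E and A; loses to D and B → score 2.
A: beats E; loses to D, B, and C → score 1.
D has the best pairwise record.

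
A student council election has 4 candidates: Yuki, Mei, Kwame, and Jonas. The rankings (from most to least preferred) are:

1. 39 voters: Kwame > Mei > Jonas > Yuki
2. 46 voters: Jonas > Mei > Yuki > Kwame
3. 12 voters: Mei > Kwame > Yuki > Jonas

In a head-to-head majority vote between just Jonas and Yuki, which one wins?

Voters preferring Jonas to Yuki: 85; preferring Yuki to Jonas: 12.
Jonas wins the head-to-head.

Jonas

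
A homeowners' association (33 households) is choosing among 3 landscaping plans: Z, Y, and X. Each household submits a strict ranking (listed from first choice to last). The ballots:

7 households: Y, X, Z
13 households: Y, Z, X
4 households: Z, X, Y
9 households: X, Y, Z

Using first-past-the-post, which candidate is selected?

Y

First-place votes: Z 4, Y 20, X 9.
Y has the most first-place votes.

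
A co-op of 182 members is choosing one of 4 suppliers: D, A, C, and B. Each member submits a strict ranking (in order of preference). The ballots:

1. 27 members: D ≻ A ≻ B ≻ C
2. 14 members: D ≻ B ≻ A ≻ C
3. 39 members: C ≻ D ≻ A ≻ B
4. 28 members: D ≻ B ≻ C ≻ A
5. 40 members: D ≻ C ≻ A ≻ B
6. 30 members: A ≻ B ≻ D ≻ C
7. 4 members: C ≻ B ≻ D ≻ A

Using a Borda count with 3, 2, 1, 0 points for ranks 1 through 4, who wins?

D

D: 27·3 + 14·3 + 39·2 + 28·3 + 40·3 + 30·1 + 4·1 = 439
A: 27·2 + 14·1 + 39·1 + 28·0 + 40·1 + 30·3 + 4·0 = 237
C: 27·0 + 14·0 + 39·3 + 28·1 + 40·2 + 30·0 + 4·3 = 237
B: 27·1 + 14·2 + 39·0 + 28·2 + 40·0 + 30·2 + 4·2 = 179
D has the highest Borda score (439).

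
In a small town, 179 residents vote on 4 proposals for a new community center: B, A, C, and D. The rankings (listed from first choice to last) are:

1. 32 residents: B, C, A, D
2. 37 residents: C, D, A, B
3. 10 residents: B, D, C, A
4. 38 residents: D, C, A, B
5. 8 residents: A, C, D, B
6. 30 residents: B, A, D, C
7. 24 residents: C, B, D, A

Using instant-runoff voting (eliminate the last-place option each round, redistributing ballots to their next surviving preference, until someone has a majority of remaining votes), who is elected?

C

Round 1: B 72, A 8, C 61, D 38. Eliminate A.
Round 2: B 72, C 69, D 38. Eliminate D.
Round 3: B 72, C 107. C has a majority.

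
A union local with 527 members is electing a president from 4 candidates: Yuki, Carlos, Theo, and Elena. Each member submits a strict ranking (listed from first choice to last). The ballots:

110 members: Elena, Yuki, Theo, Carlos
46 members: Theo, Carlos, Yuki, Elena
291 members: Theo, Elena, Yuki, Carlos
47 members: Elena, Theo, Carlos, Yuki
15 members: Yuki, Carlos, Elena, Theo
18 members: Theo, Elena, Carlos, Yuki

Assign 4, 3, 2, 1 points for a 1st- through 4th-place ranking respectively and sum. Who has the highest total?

Theo

Yuki: 110·3 + 46·2 + 291·2 + 47·1 + 15·4 + 18·1 = 1129
Carlos: 110·1 + 46·3 + 291·1 + 47·2 + 15·3 + 18·2 = 714
Theo: 110·2 + 46·4 + 291·4 + 47·3 + 15·1 + 18·4 = 1796
Elena: 110·4 + 46·1 + 291·3 + 47·4 + 15·2 + 18·3 = 1631
Theo has the highest Borda score (1796).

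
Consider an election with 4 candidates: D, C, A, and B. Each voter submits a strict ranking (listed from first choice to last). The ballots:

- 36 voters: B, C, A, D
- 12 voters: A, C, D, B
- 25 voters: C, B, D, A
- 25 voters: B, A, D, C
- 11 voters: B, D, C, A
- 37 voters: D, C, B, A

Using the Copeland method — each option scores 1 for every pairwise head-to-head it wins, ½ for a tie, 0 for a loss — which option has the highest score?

D: ties C and A; loses to B → score 1.
C: beats A and B; ties D → score 2.5.
A: ties D; loses to C and B → score 0.5.
B: beats D and A; loses to C → score 2.
C has the best pairwise record.

C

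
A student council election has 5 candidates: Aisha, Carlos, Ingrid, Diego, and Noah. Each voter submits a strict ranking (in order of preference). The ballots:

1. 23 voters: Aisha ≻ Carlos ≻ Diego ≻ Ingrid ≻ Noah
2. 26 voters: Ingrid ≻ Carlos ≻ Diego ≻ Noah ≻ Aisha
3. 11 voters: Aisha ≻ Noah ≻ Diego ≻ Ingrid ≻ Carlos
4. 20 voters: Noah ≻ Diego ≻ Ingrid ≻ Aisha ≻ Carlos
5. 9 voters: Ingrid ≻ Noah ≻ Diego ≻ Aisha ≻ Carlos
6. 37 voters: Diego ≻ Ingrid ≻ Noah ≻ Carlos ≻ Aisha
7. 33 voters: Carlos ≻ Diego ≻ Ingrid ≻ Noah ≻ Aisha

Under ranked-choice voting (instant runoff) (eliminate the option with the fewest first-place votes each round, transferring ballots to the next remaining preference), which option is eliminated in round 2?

Round 1: Aisha 34, Carlos 33, Ingrid 35, Diego 37, Noah 20. Eliminate Noah.
Round 2: Aisha 34, Carlos 33, Ingrid 35, Diego 57. Eliminate Carlos.

Carlos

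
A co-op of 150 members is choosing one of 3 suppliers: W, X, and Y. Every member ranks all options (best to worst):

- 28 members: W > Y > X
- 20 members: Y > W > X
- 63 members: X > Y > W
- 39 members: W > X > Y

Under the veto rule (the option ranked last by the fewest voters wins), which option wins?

Last-place votes: W 63, X 48, Y 39.
Y is ranked last by the fewest voters, so Y wins.

Y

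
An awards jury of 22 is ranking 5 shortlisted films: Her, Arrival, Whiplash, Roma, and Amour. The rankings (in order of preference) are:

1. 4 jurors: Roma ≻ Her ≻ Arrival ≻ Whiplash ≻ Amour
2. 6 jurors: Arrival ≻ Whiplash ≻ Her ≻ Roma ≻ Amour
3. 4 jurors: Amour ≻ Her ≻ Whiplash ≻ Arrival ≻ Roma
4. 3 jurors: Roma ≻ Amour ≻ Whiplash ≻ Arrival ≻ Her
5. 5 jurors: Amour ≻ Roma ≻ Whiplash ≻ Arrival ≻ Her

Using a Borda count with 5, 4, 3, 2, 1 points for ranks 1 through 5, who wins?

Roma

Her: 4·4 + 6·3 + 4·4 + 3·1 + 5·1 = 58
Arrival: 4·3 + 6·5 + 4·2 + 3·2 + 5·2 = 66
Whiplash: 4·2 + 6·4 + 4·3 + 3·3 + 5·3 = 68
Roma: 4·5 + 6·2 + 4·1 + 3·5 + 5·4 = 71
Amour: 4·1 + 6·1 + 4·5 + 3·4 + 5·5 = 67
Roma has the highest Borda score (71).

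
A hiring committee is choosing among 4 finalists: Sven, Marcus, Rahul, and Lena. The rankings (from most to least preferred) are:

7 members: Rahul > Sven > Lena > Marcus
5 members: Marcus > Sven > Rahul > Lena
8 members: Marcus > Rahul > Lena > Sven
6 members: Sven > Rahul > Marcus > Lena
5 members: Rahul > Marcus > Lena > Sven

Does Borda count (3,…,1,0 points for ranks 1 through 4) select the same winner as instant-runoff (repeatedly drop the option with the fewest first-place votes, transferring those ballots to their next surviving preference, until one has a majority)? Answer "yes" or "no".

Borda — scores: Sven 42, Marcus 55, Rahul 69, Lena 20. Winner: Rahul.
Instant-runoff — R1 Sven 6, Marcus 13, Rahul 12, Lena 0 (Lena out); R2 Sven 6, Marcus 13, Rahul 12 (Sven out); R3 Marcus 13, Rahul 18 (Rahul winner). Winner: Rahul.
The two methods agree.

yes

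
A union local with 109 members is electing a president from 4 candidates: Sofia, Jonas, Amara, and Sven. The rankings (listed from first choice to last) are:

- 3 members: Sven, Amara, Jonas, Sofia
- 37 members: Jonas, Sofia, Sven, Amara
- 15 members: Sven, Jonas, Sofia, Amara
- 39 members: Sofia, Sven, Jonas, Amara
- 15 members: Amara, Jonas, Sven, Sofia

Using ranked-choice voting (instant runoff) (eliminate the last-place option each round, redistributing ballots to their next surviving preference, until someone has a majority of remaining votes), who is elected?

Round 1: Sofia 39, Jonas 37, Amara 15, Sven 18. Eliminate Amara.
Round 2: Sofia 39, Jonas 52, Sven 18. Eliminate Sven.
Round 3: Sofia 39, Jonas 70. Jonas has a majority.

Jonas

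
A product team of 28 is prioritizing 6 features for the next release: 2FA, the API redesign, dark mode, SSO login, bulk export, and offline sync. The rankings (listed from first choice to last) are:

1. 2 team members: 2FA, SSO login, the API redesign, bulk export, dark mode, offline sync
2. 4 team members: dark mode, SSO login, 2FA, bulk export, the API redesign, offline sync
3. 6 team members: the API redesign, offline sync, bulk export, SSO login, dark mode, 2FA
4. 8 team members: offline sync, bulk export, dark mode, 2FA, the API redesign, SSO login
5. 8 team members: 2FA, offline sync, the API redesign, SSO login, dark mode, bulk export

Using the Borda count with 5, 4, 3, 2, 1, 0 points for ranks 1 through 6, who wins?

offline sync

2FA: 2·5 + 4·3 + 6·0 + 8·2 + 8·5 = 78
the API redesign: 2·3 + 4·1 + 6·5 + 8·1 + 8·3 = 72
dark mode: 2·1 + 4·5 + 6·1 + 8·3 + 8·1 = 60
SSO login: 2·4 + 4·4 + 6·2 + 8·0 + 8·2 = 52
bulk export: 2·2 + 4·2 + 6·3 + 8·4 + 8·0 = 62
offline sync: 2·0 + 4·0 + 6·4 + 8·5 + 8·4 = 96
offline sync has the highest Borda score (96).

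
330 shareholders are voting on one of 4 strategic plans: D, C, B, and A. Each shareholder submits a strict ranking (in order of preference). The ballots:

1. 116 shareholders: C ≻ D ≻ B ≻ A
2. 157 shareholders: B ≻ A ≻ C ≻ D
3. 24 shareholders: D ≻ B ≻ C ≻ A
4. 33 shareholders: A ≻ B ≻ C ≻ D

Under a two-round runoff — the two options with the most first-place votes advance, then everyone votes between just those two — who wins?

Round 1 first-place votes: D 24, C 116, B 157, A 33.
B and C advance.
Runoff: B is preferred to C by 214 voters; C by 116.
B wins the runoff.

B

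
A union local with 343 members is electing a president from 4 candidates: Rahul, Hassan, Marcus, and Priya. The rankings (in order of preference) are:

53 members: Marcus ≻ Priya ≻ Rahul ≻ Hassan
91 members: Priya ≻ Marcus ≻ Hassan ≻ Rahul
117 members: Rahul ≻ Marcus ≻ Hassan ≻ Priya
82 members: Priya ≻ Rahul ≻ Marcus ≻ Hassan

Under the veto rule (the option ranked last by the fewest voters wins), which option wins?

Last-place votes: Rahul 91, Hassan 135, Marcus 0, Priya 117.
Marcus is ranked last by the fewest voters, so Marcus wins.

Marcus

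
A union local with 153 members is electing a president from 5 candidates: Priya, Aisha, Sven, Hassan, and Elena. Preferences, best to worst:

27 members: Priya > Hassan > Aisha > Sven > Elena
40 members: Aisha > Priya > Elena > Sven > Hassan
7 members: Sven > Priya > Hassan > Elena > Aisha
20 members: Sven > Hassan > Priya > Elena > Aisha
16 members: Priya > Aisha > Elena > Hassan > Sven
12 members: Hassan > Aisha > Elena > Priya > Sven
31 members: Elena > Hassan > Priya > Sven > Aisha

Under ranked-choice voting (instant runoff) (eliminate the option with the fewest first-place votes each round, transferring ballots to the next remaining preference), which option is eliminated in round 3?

Round 1: Priya 43, Aisha 40, Sven 27, Hassan 12, Elena 31. Eliminate Hassan.
Round 2: Priya 43, Aisha 52, Sven 27, Elena 31. Eliminate Sven.
Round 3: Priya 70, Aisha 52, Elena 31. Eliminate Elena.

Elena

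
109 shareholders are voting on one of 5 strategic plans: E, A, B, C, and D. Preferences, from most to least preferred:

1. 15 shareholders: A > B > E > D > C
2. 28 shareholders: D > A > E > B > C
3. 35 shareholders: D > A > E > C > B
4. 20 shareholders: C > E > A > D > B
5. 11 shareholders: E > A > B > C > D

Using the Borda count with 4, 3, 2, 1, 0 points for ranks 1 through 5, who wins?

A

E: 15·2 + 28·2 + 35·2 + 20·3 + 11·4 = 260
A: 15·4 + 28·3 + 35·3 + 20·2 + 11·3 = 322
B: 15·3 + 28·1 + 35·0 + 20·0 + 11·2 = 95
C: 15·0 + 28·0 + 35·1 + 20·4 + 11·1 = 126
D: 15·1 + 28·4 + 35·4 + 20·1 + 11·0 = 287
A has the highest Borda score (322).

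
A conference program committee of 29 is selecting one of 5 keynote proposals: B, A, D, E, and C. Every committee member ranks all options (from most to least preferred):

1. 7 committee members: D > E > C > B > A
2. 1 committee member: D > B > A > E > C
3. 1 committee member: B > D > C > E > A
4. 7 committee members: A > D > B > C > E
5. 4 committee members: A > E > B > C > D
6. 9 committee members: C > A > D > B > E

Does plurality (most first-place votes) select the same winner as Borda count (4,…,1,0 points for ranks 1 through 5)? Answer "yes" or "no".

Plurality — first-place votes: B 1, A 11, D 8, E 0, C 9. Winner: A.
Borda — scores: B 45, A 73, D 74, E 35, C 63. Winner: D.
The two methods disagree.

no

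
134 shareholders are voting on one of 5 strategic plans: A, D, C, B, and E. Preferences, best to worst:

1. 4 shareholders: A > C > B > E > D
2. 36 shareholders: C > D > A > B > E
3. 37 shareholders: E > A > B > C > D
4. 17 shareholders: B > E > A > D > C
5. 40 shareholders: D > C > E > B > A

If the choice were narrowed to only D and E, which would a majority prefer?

D

Voters preferring D to E: 76; preferring E to D: 58.
D wins the head-to-head.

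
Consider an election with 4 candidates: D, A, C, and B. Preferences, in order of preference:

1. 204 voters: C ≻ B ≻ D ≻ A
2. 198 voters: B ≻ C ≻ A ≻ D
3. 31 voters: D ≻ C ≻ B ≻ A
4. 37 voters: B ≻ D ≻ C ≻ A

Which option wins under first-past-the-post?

B

First-place votes: D 31, A 0, C 204, B 235.
B has the most first-place votes.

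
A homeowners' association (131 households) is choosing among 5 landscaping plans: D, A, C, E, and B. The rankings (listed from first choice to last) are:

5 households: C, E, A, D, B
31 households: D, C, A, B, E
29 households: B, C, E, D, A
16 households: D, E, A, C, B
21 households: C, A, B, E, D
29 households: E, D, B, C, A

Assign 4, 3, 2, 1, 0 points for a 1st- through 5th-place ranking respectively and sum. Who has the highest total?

D: 5·1 + 31·4 + 29·1 + 16·4 + 21·0 + 29·3 = 309
A: 5·2 + 31·2 + 29·0 + 16·2 + 21·3 + 29·0 = 167
C: 5·4 + 31·3 + 29·3 + 16·1 + 21·4 + 29·1 = 329
E: 5·3 + 31·0 + 29·2 + 16·3 + 21·1 + 29·4 = 258
B: 5·0 + 31·1 + 29·4 + 16·0 + 21·2 + 29·2 = 247
C has the highest Borda score (329).

C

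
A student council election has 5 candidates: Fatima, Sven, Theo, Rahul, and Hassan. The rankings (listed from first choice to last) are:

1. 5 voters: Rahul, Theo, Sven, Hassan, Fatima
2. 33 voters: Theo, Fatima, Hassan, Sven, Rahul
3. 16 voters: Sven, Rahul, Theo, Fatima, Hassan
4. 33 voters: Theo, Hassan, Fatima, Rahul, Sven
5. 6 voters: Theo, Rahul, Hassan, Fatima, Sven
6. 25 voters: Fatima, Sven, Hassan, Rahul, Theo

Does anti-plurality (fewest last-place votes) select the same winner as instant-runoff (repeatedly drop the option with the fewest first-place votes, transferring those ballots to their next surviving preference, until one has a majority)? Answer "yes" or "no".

Anti-plurality — last-place votes: Fatima 5, Sven 39, Theo 25, Rahul 33, Hassan 16. Winner: Fatima.
Instant-runoff — R1 Fatima 25, Sven 16, Theo 72, Rahul 5, Hassan 0 (Theo winner). Winner: Theo.
The two methods disagree.

no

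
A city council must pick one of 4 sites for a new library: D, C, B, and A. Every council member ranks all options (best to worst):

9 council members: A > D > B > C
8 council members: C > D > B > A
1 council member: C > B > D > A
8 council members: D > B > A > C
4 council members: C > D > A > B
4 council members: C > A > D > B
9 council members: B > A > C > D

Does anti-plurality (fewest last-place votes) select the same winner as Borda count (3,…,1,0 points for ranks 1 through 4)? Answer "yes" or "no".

no

Anti-plurality — last-place votes: D 9, C 17, B 8, A 9. Winner: B.
Borda — scores: D 71, C 60, B 62, A 65. Winner: D.
The two methods disagree.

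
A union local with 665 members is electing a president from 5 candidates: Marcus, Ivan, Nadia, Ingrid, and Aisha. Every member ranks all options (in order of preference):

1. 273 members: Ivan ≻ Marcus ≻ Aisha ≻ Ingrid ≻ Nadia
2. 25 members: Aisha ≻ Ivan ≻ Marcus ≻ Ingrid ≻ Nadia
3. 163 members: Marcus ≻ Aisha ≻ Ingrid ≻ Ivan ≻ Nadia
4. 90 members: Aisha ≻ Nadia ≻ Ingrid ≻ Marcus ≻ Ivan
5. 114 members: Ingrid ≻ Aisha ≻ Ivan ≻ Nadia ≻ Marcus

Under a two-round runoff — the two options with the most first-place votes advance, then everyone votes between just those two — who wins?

Ivan

Round 1 first-place votes: Marcus 163, Ivan 273, Nadia 0, Ingrid 114, Aisha 115.
Ivan and Marcus advance.
Runoff: Ivan is preferred to Marcus by 412 voters; Marcus by 253.
Ivan wins the runoff.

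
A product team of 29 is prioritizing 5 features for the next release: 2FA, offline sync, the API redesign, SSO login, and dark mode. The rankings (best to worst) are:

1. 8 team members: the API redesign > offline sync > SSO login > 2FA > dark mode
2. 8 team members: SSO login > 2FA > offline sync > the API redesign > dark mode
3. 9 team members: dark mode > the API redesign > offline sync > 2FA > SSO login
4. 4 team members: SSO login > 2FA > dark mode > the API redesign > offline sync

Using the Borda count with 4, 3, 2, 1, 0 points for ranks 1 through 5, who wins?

2FA: 8·1 + 8·3 + 9·1 + 4·3 = 53
offline sync: 8·3 + 8·2 + 9·2 + 4·0 = 58
the API redesign: 8·4 + 8·1 + 9·3 + 4·1 = 71
SSO login: 8·2 + 8·4 + 9·0 + 4·4 = 64
dark mode: 8·0 + 8·0 + 9·4 + 4·2 = 44
the API redesign has the highest Borda score (71).

the API redesign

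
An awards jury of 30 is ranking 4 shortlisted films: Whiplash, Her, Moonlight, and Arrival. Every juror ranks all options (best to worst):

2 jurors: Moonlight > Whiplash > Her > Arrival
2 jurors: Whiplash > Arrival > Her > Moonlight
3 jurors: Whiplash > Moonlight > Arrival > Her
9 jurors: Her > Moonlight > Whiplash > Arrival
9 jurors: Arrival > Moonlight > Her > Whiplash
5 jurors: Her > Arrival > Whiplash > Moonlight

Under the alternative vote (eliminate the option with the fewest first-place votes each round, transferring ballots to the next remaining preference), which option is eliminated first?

Moonlight

Round 1: Whiplash 5, Her 14, Moonlight 2, Arrival 9. Eliminate Moonlight.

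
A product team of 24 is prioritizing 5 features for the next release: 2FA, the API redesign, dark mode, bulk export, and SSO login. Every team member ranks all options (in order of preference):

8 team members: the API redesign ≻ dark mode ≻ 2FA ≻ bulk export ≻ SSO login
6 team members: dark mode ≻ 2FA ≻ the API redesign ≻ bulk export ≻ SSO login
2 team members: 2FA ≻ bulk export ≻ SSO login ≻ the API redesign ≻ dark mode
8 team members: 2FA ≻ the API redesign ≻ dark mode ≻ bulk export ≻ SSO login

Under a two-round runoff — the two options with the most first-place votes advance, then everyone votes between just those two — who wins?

2FA

Round 1 first-place votes: 2FA 10, the API redesign 8, dark mode 6, bulk export 0, SSO login 0.
2FA and the API redesign advance.
Runoff: 2FA is preferred to the API redesign by 16 voters; the API redesign by 8.
2FA wins the runoff.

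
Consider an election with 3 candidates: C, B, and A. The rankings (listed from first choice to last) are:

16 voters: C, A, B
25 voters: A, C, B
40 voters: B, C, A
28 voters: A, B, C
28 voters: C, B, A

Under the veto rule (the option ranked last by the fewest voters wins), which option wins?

Last-place votes: C 28, B 41, A 68.
C is ranked last by the fewest voters, so C wins.

C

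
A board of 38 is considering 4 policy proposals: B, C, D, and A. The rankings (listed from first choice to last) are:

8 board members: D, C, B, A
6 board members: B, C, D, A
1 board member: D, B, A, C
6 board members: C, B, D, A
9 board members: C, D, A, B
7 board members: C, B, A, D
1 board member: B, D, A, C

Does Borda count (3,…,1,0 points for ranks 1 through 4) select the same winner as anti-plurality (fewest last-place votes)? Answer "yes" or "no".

Borda — scores: B 57, C 94, D 59, A 18. Winner: C.
Anti-plurality — last-place votes: B 9, C 2, D 7, A 20. Winner: C.
The two methods agree.

yes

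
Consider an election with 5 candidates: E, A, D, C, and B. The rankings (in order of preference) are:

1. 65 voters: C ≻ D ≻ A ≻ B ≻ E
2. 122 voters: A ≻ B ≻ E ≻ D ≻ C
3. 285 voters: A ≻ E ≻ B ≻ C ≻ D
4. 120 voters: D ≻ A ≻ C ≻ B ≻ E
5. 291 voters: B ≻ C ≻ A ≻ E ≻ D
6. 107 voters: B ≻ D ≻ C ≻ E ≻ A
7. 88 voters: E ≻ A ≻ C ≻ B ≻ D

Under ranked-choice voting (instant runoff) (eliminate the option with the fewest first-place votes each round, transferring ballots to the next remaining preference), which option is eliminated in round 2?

Round 1: E 88, A 407, D 120, C 65, B 398. Eliminate C.
Round 2: E 88, A 407, D 185, B 398. Eliminate E.

E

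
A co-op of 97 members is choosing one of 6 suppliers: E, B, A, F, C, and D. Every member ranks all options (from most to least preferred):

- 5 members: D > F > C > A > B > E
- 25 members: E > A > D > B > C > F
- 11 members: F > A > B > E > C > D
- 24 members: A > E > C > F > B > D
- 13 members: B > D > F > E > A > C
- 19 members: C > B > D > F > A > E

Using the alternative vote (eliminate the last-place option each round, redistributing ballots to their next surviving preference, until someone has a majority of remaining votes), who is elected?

E

Round 1: E 25, B 13, A 24, F 11, C 19, D 5. Eliminate D.
Round 2: E 25, B 13, A 24, F 16, C 19. Eliminate B.
Round 3: E 25, A 24, F 29, C 19. Eliminate C.
Round 4: E 25, A 24, F 48. Eliminate A.
Round 5: E 49, F 48. E has a majority.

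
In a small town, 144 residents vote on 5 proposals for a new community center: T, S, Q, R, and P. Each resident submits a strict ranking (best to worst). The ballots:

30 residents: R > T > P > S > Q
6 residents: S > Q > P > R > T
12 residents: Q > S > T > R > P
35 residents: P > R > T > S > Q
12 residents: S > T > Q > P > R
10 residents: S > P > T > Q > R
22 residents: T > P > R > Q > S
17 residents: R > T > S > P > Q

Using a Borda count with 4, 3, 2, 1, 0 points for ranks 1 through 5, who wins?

T

T: 30·3 + 6·0 + 12·2 + 35·2 + 12·3 + 10·2 + 22·4 + 17·3 = 379
S: 30·1 + 6·4 + 12·3 + 35·1 + 12·4 + 10·4 + 22·0 + 17·2 = 247
Q: 30·0 + 6·3 + 12·4 + 35·0 + 12·2 + 10·1 + 22·1 + 17·0 = 122
R: 30·4 + 6·1 + 12·1 + 35·3 + 12·0 + 10·0 + 22·2 + 17·4 = 355
P: 30·2 + 6·2 + 12·0 + 35·4 + 12·1 + 10·3 + 22·3 + 17·1 = 337
T has the highest Borda score (379).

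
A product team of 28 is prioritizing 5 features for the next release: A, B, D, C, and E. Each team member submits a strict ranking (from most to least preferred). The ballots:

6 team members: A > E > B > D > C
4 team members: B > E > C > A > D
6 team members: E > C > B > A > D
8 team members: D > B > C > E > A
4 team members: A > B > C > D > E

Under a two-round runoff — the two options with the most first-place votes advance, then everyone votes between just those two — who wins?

A

Round 1 first-place votes: A 10, B 4, D 8, C 0, E 6.
A and D advance.
Runoff: A is preferred to D by 20 voters; D by 8.
A wins the runoff.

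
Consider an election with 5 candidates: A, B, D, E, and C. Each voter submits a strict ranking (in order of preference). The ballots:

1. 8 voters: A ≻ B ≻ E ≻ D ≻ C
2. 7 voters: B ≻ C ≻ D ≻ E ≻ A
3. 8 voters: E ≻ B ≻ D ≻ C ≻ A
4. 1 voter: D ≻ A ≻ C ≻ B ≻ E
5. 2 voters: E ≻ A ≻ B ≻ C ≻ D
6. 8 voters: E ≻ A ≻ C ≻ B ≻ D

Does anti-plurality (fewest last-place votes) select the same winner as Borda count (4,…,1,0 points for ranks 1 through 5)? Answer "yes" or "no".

no

Anti-plurality — last-place votes: A 15, B 0, D 10, E 1, C 8. Winner: B.
Borda — scores: A 65, B 89, D 42, E 95, C 49. Winner: E.
The two methods disagree.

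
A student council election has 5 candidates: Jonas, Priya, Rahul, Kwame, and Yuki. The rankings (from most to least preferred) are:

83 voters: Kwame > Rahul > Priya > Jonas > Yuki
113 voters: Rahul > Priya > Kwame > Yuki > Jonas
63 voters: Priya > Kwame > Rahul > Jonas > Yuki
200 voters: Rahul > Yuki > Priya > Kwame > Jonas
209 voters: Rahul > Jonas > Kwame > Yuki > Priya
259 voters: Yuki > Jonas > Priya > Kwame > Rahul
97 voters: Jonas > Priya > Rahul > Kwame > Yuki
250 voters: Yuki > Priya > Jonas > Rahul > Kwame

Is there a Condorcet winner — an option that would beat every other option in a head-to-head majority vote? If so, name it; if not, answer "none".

none

Checking pairwise contests:
Priya beats Jonas 709–565.
Yuki beats Priya 918–356.
Priya beats Rahul 669–605.
Jonas beats Kwame 815–459.
Rahul beats Yuki 765–509.
Every option loses at least one head-to-head, so there is no Condorcet winner.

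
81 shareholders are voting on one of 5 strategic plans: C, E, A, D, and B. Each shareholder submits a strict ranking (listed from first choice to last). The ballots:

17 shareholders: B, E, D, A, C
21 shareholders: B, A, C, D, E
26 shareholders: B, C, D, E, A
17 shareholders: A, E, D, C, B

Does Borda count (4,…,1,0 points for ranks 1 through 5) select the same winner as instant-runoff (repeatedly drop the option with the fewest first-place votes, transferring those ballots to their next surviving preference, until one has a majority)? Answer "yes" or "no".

Borda — scores: C 137, E 128, A 148, D 141, B 256. Winner: B.
Instant-runoff — R1 C 0, E 0, A 17, D 0, B 64 (B winner). Winner: B.
The two methods agree.

yes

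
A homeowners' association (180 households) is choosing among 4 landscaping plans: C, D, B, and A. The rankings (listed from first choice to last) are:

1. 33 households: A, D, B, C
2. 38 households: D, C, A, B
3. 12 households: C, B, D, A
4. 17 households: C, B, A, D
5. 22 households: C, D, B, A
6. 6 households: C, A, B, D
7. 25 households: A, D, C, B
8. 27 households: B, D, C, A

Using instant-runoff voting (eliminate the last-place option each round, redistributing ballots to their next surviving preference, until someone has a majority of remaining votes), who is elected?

D

Round 1: C 57, D 38, B 27, A 58. Eliminate B.
Round 2: C 57, D 65, A 58. Eliminate C.
Round 3: D 99, A 81. D has a majority.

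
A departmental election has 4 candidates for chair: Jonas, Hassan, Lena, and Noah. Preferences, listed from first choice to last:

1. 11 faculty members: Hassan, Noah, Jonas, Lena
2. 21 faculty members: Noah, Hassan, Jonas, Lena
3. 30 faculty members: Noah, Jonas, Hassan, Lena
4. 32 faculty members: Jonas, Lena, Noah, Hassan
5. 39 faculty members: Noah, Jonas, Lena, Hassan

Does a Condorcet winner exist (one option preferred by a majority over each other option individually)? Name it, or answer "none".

Noah

Noah vs Jonas: 101–32 for Noah.
Noah vs Hassan: 122–11 for Noah.
Noah vs Lena: 101–32 for Noah.
Noah beats every other option head-to-head.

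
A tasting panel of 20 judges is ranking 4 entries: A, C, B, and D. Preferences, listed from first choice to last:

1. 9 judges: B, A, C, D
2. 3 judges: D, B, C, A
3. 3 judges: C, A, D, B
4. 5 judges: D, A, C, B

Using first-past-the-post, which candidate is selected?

B

First-place votes: A 0, C 3, B 9, D 8.
B has the most first-place votes.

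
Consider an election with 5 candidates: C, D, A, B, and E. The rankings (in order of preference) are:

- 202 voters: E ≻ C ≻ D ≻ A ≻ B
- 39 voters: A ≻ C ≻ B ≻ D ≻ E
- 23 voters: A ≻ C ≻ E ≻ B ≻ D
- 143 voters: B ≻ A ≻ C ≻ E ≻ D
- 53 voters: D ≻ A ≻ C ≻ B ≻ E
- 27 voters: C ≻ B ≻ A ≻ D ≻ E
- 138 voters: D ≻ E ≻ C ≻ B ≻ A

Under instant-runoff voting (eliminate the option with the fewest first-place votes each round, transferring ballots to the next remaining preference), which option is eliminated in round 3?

Round 1: C 27, D 191, A 62, B 143, E 202. Eliminate C.
Round 2: D 191, A 62, B 170, E 202. Eliminate A.
Round 3: D 191, B 209, E 225. Eliminate D.

D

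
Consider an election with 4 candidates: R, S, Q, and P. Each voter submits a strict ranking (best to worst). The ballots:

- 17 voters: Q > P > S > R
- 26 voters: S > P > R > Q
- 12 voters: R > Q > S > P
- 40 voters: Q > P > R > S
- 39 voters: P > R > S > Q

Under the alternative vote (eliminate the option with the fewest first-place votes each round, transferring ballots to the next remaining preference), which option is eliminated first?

R

Round 1: R 12, S 26, Q 57, P 39. Eliminate R.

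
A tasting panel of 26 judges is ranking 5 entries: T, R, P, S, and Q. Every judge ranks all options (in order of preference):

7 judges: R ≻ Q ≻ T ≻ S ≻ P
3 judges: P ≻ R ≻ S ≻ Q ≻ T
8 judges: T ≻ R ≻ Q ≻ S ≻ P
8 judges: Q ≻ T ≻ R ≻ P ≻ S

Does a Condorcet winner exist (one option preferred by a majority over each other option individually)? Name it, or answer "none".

Checking pairwise contests:
Q beats T 18–8.
T beats R 16–10.
T beats P 23–3.
T beats S 23–3.
R beats Q 18–8.
Every option loses at least one head-to-head, so there is no Condorcet winner.

none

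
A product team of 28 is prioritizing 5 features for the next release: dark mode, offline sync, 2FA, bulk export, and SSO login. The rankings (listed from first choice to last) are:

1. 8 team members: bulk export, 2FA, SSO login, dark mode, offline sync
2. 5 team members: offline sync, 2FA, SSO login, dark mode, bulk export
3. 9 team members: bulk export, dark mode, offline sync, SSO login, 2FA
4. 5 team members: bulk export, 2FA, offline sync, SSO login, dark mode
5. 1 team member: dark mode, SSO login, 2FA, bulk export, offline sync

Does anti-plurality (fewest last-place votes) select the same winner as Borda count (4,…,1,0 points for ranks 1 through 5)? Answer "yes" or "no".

no

Anti-plurality — last-place votes: dark mode 5, offline sync 9, 2FA 9, bulk export 5, SSO login 0. Winner: SSO login.
Borda — scores: dark mode 44, offline sync 48, 2FA 56, bulk export 89, SSO login 43. Winner: bulk export.
The two methods disagree.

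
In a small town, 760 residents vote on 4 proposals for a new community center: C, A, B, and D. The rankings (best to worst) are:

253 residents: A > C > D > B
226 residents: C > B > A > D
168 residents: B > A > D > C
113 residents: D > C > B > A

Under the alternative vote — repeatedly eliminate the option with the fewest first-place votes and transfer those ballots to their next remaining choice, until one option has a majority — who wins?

Round 1: C 226, A 253, B 168, D 113. Eliminate D.
Round 2: C 339, A 253, B 168. Eliminate B.
Round 3: C 339, A 421. A has a majority.

A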